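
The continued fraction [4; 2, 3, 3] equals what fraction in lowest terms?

Using pₖ = aₖpₖ₋₁ + pₖ₋₂ and qₖ = aₖqₖ₋₁ + qₖ₋₂:
  k=0: a=4, p=4, q=1
  k=1: a=2, p=9, q=2
  k=2: a=3, p=31, q=7
  k=3: a=3, p=102, q=23

102/23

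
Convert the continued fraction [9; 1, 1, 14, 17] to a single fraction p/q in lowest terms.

Fold from the inside: start with 17/1.
  14 + 1/17 = 239/17
  1 + 17/239 = 256/239
  1 + 239/256 = 495/256
  9 + 256/495 = 4711/495

4711/495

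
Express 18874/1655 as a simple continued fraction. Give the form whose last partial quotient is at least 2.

18874 = 11*1655 + 669
1655 = 2*669 + 317
669 = 2*317 + 35
317 = 9*35 + 2
35 = 17*2 + 1
2 = 2*1 + 0  (stop)
So 18874/1655 = [11; 2, 2, 9, 17, 2].

[11; 2, 2, 9, 17, 2]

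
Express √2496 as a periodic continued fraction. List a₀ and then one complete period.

a₀ = ⌊√2496⌋ = 49.
With m₀=0, d₀=1 and mₖ₊₁ = dₖaₖ − mₖ, dₖ₊₁ = (n − mₖ₊₁²)/dₖ, aₖ₊₁ = ⌊(a₀+mₖ₊₁)/dₖ₊₁⌋:
  k=1: m=49, d=95, a=1
  k=2: m=46, d=4, a=23
  k=3: m=46, d=95, a=1
  k=4: m=49, d=1, a=98
d=1 and a=2a₀=98 at k=4, so the next step gives (m, d) = (49, 95) again — its k=1 value — and the period has length 4.

[49; 1, 23, 1, 98]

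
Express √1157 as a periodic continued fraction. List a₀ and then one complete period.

[34; 68]

a₀ = ⌊√1157⌋ = 34.
With m₀=0, d₀=1 and mₖ₊₁ = dₖaₖ − mₖ, dₖ₊₁ = (n − mₖ₊₁²)/dₖ, aₖ₊₁ = ⌊(a₀+mₖ₊₁)/dₖ₊₁⌋:
  k=1: m=34, d=1, a=68
d=1 and a=2a₀=68 at k=1, so the next step gives (m, d) = (34, 1) again — its k=1 value — and the period has length 1.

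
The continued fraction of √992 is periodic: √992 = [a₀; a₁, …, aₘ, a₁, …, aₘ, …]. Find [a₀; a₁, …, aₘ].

a₀ = ⌊√992⌋ = 31.
With m₀=0, d₀=1 and mₖ₊₁ = dₖaₖ − mₖ, dₖ₊₁ = (n − mₖ₊₁²)/dₖ, aₖ₊₁ = ⌊(a₀+mₖ₊₁)/dₖ₊₁⌋:
  k=1: m=31, d=31, a=2
  k=2: m=31, d=1, a=62
d=1 and a=2a₀=62 at k=2, so the next step gives (m, d) = (31, 31) again — its k=1 value — and the period has length 2.

[31; 2, 62]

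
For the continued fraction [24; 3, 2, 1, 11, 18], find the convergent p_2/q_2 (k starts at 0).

Using pₖ = aₖpₖ₋₁ + pₖ₋₂, qₖ = aₖqₖ₋₁ + qₖ₋₂ (with p₋₁=1, p₋₂=0, q₋₁=0, q₋₂=1):
  k=0: a=24, p=24, q=1
  k=1: a=3, p=73, q=3
  k=2: a=2, p=170, q=7

170/7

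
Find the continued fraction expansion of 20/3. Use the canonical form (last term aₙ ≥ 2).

20 = 6·3 + 2
3 = 1·2 + 1
2 = 2·1 + 0  (stop)
So 20/3 = [6; 1, 2].

[6; 1, 2]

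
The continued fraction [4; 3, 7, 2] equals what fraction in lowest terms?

203/47

Using pₖ = aₖpₖ₋₁ + pₖ₋₂ and qₖ = aₖqₖ₋₁ + qₖ₋₂:
  k=0: a=4, p=4, q=1
  k=1: a=3, p=13, q=3
  k=2: a=7, p=95, q=22
  k=3: a=2, p=203, q=47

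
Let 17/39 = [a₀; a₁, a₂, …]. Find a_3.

2

17 = 0·39 + 17   →  a_0 = 0
39 = 2·17 + 5   →  a_1 = 2
17 = 3·5 + 2   →  a_2 = 3
5 = 2·2 + 1   →  a_3 = 2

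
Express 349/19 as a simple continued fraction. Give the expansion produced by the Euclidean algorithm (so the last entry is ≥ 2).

[18; 2, 1, 2, 2]

349 = 18*19 + 7
19 = 2*7 + 5
7 = 1*5 + 2
5 = 2*2 + 1
2 = 2*1 + 0  (stop)
So 349/19 = [18; 2, 1, 2, 2].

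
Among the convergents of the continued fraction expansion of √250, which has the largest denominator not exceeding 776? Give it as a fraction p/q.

√250 = [15; 1, 4, 3, 3, 4, 1, 30, …] (period length 7).
Convergents:
  p_0/q_0 = 15/1
  p_1/q_1 = 16/1
  p_2/q_2 = 79/5
  p_3/q_3 = 253/16
  p_4/q_4 = 838/53
  p_5/q_5 = 3605/228
  p_6/q_6 = 4443/281
  p_7/q_7 = 136895/8658
q_6 = 281 ≤ 776 < 8658 = q_7, so the answer is 4443/281.

4443/281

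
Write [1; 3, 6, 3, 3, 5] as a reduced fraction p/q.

1389/1055

Using pₖ = aₖpₖ₋₁ + pₖ₋₂ and qₖ = aₖqₖ₋₁ + qₖ₋₂:
  k=0: a=1, p=1, q=1
  k=1: a=3, p=4, q=3
  k=2: a=6, p=25, q=19
  k=3: a=3, p=79, q=60
  k=4: a=3, p=262, q=199
  k=5: a=5, p=1389, q=1055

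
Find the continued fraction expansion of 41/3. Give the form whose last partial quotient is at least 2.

41 = 13·3 + 2
3 = 1·2 + 1
2 = 2·1 + 0  (stop)
So 41/3 = [13; 1, 2].

[13; 1, 2]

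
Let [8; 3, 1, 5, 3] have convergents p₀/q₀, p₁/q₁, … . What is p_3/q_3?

Using pₖ = aₖpₖ₋₁ + pₖ₋₂, qₖ = aₖqₖ₋₁ + qₖ₋₂ (with p₋₁=1, p₋₂=0, q₋₁=0, q₋₂=1):
  k=0: a=8, p=8, q=1
  k=1: a=3, p=25, q=3
  k=2: a=1, p=33, q=4
  k=3: a=5, p=190, q=23

190/23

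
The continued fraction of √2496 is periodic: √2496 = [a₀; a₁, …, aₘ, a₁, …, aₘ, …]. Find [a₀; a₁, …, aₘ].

a₀ = ⌊√2496⌋ = 49.
With m₀=0, d₀=1 and mₖ₊₁ = dₖaₖ − mₖ, dₖ₊₁ = (n − mₖ₊₁²)/dₖ, aₖ₊₁ = ⌊(a₀+mₖ₊₁)/dₖ₊₁⌋:
  k=1: m=49, d=95, a=1
  k=2: m=46, d=4, a=23
  k=3: m=46, d=95, a=1
  k=4: m=49, d=1, a=98
d=1 and a=2a₀=98 at k=4, so the next step gives (m, d) = (49, 95) again — its k=1 value — and the period has length 4.

[49; 1, 23, 1, 98]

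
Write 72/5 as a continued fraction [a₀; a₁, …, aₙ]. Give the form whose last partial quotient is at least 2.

[14; 2, 2]

72 = 14×5 + 2
5 = 2×2 + 1
2 = 2×1 + 0  (stop)
So 72/5 = [14; 2, 2].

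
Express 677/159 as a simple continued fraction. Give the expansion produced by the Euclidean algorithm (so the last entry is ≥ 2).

[4; 3, 1, 7, 5]

677 = 4×159 + 41
159 = 3×41 + 36
41 = 1×36 + 5
36 = 7×5 + 1
5 = 5×1 + 0  (stop)
So 677/159 = [4; 3, 1, 7, 5].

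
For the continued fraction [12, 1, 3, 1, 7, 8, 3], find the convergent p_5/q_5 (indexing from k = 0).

4056/317

Using pₖ = aₖpₖ₋₁ + pₖ₋₂, qₖ = aₖqₖ₋₁ + qₖ₋₂ (with p₋₁=1, p₋₂=0, q₋₁=0, q₋₂=1):
  k=0: a=12, p=12, q=1
  k=1: a=1, p=13, q=1
  k=2: a=3, p=51, q=4
  k=3: a=1, p=64, q=5
  k=4: a=7, p=499, q=39
  k=5: a=8, p=4056, q=317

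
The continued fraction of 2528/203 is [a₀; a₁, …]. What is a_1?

2

2528 = 12·203 + 92   →  a_0 = 12
203 = 2·92 + 19   →  a_1 = 2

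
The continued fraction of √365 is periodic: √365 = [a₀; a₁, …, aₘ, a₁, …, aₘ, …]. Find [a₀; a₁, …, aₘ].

[19; 9, 1, 1, 9, 38]

a₀ = ⌊√365⌋ = 19.
With m₀=0, d₀=1 and mₖ₊₁ = dₖaₖ − mₖ, dₖ₊₁ = (n − mₖ₊₁²)/dₖ, aₖ₊₁ = ⌊(a₀+mₖ₊₁)/dₖ₊₁⌋:
  k=1: m=19, d=4, a=9
  k=2: m=17, d=19, a=1
  k=3: m=2, d=19, a=1
  k=4: m=17, d=4, a=9
  k=5: m=19, d=1, a=38
d=1 and a=2a₀=38 at k=5, so the next step gives (m, d) = (19, 4) again — its k=1 value — and the period has length 5.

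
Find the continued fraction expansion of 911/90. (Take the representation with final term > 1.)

[10; 8, 5, 2]

911 = 10*90 + 11
90 = 8*11 + 2
11 = 5*2 + 1
2 = 2*1 + 0  (stop)
So 911/90 = [10; 8, 5, 2].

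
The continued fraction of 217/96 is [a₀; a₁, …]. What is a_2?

217 = 2·96 + 25   →  a_0 = 2
96 = 3·25 + 21   →  a_1 = 3
25 = 1·21 + 4   →  a_2 = 1

1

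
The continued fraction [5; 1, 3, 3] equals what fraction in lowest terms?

Fold from the inside: start with 3/1.
  3 + 1/3 = 10/3
  1 + 3/10 = 13/10
  5 + 10/13 = 75/13

75/13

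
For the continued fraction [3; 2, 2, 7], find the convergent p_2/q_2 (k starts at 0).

17/5

Using pₖ = aₖpₖ₋₁ + pₖ₋₂, qₖ = aₖqₖ₋₁ + qₖ₋₂ (with p₋₁=1, p₋₂=0, q₋₁=0, q₋₂=1):
  k=0: a=3, p=3, q=1
  k=1: a=2, p=7, q=2
  k=2: a=2, p=17, q=5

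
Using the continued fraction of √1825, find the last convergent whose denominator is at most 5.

√1825 = [42; 1, 2, 1, 1, 2, 1, 84, …] (period length 7).
Convergents:
  p_0/q_0 = 42/1
  p_1/q_1 = 43/1
  p_2/q_2 = 128/3
  p_3/q_3 = 171/4
  p_4/q_4 = 299/7
q_3 = 4 ≤ 5 < 7 = q_4, so the answer is 171/4.

171/4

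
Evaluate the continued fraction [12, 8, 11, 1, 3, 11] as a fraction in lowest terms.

51853/4277

Fold from the inside: start with 11/1.
  3 + 1/11 = 34/11
  1 + 11/34 = 45/34
  11 + 34/45 = 529/45
  8 + 45/529 = 4277/529
  12 + 529/4277 = 51853/4277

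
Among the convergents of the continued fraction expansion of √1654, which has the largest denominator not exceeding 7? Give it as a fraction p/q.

√1654 = [40; 1, 2, 40, 2, 1, 80, …] (period length 6).
Convergents:
  p_0/q_0 = 40/1
  p_1/q_1 = 41/1
  p_2/q_2 = 122/3
  p_3/q_3 = 4921/121
q_2 = 3 ≤ 7 < 121 = q_3, so the answer is 122/3.

122/3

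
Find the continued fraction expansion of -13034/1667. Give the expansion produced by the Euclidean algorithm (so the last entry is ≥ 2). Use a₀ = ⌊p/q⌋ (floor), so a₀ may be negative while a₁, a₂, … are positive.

-13034 = -8*1667 + 302
1667 = 5*302 + 157
302 = 1*157 + 145
157 = 1*145 + 12
145 = 12*12 + 1
12 = 12*1 + 0  (stop)
So -13034/1667 = [-8; 5, 1, 1, 12, 12].

[-8; 5, 1, 1, 12, 12]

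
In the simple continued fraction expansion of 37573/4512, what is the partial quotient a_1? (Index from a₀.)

3

37573 = 8·4512 + 1477   →  a_0 = 8
4512 = 3·1477 + 81   →  a_1 = 3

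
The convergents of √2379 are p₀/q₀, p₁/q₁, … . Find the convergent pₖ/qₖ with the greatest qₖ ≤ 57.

√2379 = [48; 1, 3, 2, 3, 1, 96, …] (period length 6).
Convergents:
  p_0/q_0 = 48/1
  p_1/q_1 = 49/1
  p_2/q_2 = 195/4
  p_3/q_3 = 439/9
  p_4/q_4 = 1512/31
  p_5/q_5 = 1951/40
  p_6/q_6 = 188808/3871
q_5 = 40 ≤ 57 < 3871 = q_6, so the answer is 1951/40.

1951/40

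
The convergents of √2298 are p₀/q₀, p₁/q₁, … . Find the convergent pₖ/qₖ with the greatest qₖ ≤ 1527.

√2298 = [47; 1, 14, 1, 94, …] (period length 4).
Convergents:
  p_0/q_0 = 47/1
  p_1/q_1 = 48/1
  p_2/q_2 = 719/15
  p_3/q_3 = 767/16
  p_4/q_4 = 72817/1519
  p_5/q_5 = 73584/1535
q_4 = 1519 ≤ 1527 < 1535 = q_5, so the answer is 72817/1519.

72817/1519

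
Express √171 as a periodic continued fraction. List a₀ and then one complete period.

a₀ = ⌊√171⌋ = 13.

[13; 13, 26]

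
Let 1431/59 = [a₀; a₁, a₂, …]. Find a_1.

3

1431 = 24·59 + 15   →  a_0 = 24
59 = 3·15 + 14   →  a_1 = 3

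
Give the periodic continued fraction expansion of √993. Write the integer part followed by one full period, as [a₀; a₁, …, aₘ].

a₀ = ⌊√993⌋ = 31.
With m₀=0, d₀=1 and mₖ₊₁ = dₖaₖ − mₖ, dₖ₊₁ = (n − mₖ₊₁²)/dₖ, aₖ₊₁ = ⌊(a₀+mₖ₊₁)/dₖ₊₁⌋:
  k=1: m=31, d=32, a=1
  k=2: m=1, d=31, a=1
  k=3: m=30, d=3, a=20
  k=4: m=30, d=31, a=1
  k=5: m=1, d=32, a=1
  k=6: m=31, d=1, a=62
d=1 and a=2a₀=62 at k=6, so the next step gives (m, d) = (31, 32) again — its k=1 value — and the period has length 6.

[31; 1, 1, 20, 1, 1, 62]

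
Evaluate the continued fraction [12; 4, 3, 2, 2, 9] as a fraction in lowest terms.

8404/687

Fold from the inside: start with 9/1.
  2 + 1/9 = 19/9
  2 + 9/19 = 47/19
  3 + 19/47 = 160/47
  4 + 47/160 = 687/160
  12 + 160/687 = 8404/687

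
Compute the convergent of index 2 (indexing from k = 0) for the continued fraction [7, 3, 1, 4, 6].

29/4

Using pₖ = aₖpₖ₋₁ + pₖ₋₂, qₖ = aₖqₖ₋₁ + qₖ₋₂ (with p₋₁=1, p₋₂=0, q₋₁=0, q₋₂=1):
  k=0: a=7, p=7, q=1
  k=1: a=3, p=22, q=3
  k=2: a=1, p=29, q=4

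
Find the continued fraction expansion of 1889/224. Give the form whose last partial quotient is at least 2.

[8; 2, 3, 4, 3, 2]

1889 = 8*224 + 97
224 = 2*97 + 30
97 = 3*30 + 7
30 = 4*7 + 2
7 = 3*2 + 1
2 = 2*1 + 0  (stop)
So 1889/224 = [8; 2, 3, 4, 3, 2].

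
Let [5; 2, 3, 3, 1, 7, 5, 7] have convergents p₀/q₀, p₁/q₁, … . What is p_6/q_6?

6493/1195

Using pₖ = aₖpₖ₋₁ + pₖ₋₂, qₖ = aₖqₖ₋₁ + qₖ₋₂ (with p₋₁=1, p₋₂=0, q₋₁=0, q₋₂=1):
  k=0: a=5, p=5, q=1
  k=1: a=2, p=11, q=2
  k=2: a=3, p=38, q=7
  k=3: a=3, p=125, q=23
  k=4: a=1, p=163, q=30
  k=5: a=7, p=1266, q=233
  k=6: a=5, p=6493, q=1195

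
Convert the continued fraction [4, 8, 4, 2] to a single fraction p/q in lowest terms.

305/74

Fold from the inside: start with 2/1.
  4 + 1/2 = 9/2
  8 + 2/9 = 74/9
  4 + 9/74 = 305/74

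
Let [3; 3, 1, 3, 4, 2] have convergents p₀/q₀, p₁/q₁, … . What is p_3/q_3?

Using pₖ = aₖpₖ₋₁ + pₖ₋₂, qₖ = aₖqₖ₋₁ + qₖ₋₂ (with p₋₁=1, p₋₂=0, q₋₁=0, q₋₂=1):
  k=0: a=3, p=3, q=1
  k=1: a=3, p=10, q=3
  k=2: a=1, p=13, q=4
  k=3: a=3, p=49, q=15

49/15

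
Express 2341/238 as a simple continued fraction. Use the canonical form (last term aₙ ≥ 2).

2341 = 9×238 + 199
238 = 1×199 + 39
199 = 5×39 + 4
39 = 9×4 + 3
4 = 1×3 + 1
3 = 3×1 + 0  (stop)
So 2341/238 = [9; 1, 5, 9, 1, 3].

[9; 1, 5, 9, 1, 3]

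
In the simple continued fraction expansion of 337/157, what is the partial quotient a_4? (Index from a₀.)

337 = 2·157 + 23   →  a_0 = 2
157 = 6·23 + 19   →  a_1 = 6
23 = 1·19 + 4   →  a_2 = 1
19 = 4·4 + 3   →  a_3 = 4
4 = 1·3 + 1   →  a_4 = 1

1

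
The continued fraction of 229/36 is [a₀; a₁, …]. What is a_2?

1

229 = 6·36 + 13   →  a_0 = 6
36 = 2·13 + 10   →  a_1 = 2
13 = 1·10 + 3   →  a_2 = 1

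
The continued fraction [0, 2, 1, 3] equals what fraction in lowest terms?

Fold from the inside: start with 3/1.
  1 + 1/3 = 4/3
  2 + 3/4 = 11/4
  0 + 4/11 = 4/11

4/11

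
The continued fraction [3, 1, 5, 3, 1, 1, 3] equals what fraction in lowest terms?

603/157

Using pₖ = aₖpₖ₋₁ + pₖ₋₂ and qₖ = aₖqₖ₋₁ + qₖ₋₂:
  k=0: a=3, p=3, q=1
  k=1: a=1, p=4, q=1
  k=2: a=5, p=23, q=6
  k=3: a=3, p=73, q=19
  k=4: a=1, p=96, q=25
  k=5: a=1, p=169, q=44
  k=6: a=3, p=603, q=157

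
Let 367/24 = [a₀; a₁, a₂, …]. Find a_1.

3

367 = 15·24 + 7   →  a_0 = 15
24 = 3·7 + 3   →  a_1 = 3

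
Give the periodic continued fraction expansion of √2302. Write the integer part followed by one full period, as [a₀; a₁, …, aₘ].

a₀ = ⌊√2302⌋ = 47.
With m₀=0, d₀=1 and mₖ₊₁ = dₖaₖ − mₖ, dₖ₊₁ = (n − mₖ₊₁²)/dₖ, aₖ₊₁ = ⌊(a₀+mₖ₊₁)/dₖ₊₁⌋:
  k=1: m=47, d=93, a=1
  k=2: m=46, d=2, a=46
  k=3: m=46, d=93, a=1
  k=4: m=47, d=1, a=94
d=1 and a=2a₀=94 at k=4, so the next step gives (m, d) = (47, 93) again — its k=1 value — and the period has length 4.

[47; 1, 46, 1, 94]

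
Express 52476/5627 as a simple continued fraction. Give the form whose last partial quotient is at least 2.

52476 = 9×5627 + 1833
5627 = 3×1833 + 128
1833 = 14×128 + 41
128 = 3×41 + 5
41 = 8×5 + 1
5 = 5×1 + 0  (stop)
So 52476/5627 = [9; 3, 14, 3, 8, 5].

[9; 3, 14, 3, 8, 5]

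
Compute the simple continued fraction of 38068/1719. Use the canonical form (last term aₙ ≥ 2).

[22; 6, 1, 7, 15, 2]

38068 = 22·1719 + 250
1719 = 6·250 + 219
250 = 1·219 + 31
219 = 7·31 + 2
31 = 15·2 + 1
2 = 2·1 + 0  (stop)
So 38068/1719 = [22; 6, 1, 7, 15, 2].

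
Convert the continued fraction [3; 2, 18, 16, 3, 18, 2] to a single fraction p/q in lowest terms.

238796/68491

Fold from the inside: start with 2/1.
  18 + 1/2 = 37/2
  3 + 2/37 = 113/37
  16 + 37/113 = 1845/113
  18 + 113/1845 = 33323/1845
  2 + 1845/33323 = 68491/33323
  3 + 33323/68491 = 238796/68491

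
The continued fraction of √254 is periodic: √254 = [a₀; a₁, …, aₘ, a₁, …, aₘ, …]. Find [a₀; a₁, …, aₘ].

a₀ = ⌊√254⌋ = 15.
With m₀=0, d₀=1 and mₖ₊₁ = dₖaₖ − mₖ, dₖ₊₁ = (n − mₖ₊₁²)/dₖ, aₖ₊₁ = ⌊(a₀+mₖ₊₁)/dₖ₊₁⌋:
  k=1: m=15, d=29, a=1
  k=2: m=14, d=2, a=14
  k=3: m=14, d=29, a=1
  k=4: m=15, d=1, a=30
d=1 and a=2a₀=30 at k=4, so the next step gives (m, d) = (15, 29) again — its k=1 value — and the period has length 4.

[15; 1, 14, 1, 30]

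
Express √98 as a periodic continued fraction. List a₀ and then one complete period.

[9; 1, 8, 1, 18]

a₀ = ⌊√98⌋ = 9.
With m₀=0, d₀=1 and mₖ₊₁ = dₖaₖ − mₖ, dₖ₊₁ = (n − mₖ₊₁²)/dₖ, aₖ₊₁ = ⌊(a₀+mₖ₊₁)/dₖ₊₁⌋:
  k=1: m=9, d=17, a=1
  k=2: m=8, d=2, a=8
  k=3: m=8, d=17, a=1
  k=4: m=9, d=1, a=18
d=1 and a=2a₀=18 at k=4, so the next step gives (m, d) = (9, 17) again — its k=1 value — and the period has length 4.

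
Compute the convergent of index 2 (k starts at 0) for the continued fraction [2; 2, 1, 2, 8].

Using pₖ = aₖpₖ₋₁ + pₖ₋₂, qₖ = aₖqₖ₋₁ + qₖ₋₂ (with p₋₁=1, p₋₂=0, q₋₁=0, q₋₂=1):
  k=0: a=2, p=2, q=1
  k=1: a=2, p=5, q=2
  k=2: a=1, p=7, q=3

7/3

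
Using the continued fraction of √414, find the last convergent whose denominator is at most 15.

61/3

√414 = [20; 2, 1, 7, 2, 7, 1, 2, 40, …] (period length 8).
Convergents:
  p_0/q_0 = 20/1
  p_1/q_1 = 41/2
  p_2/q_2 = 61/3
  p_3/q_3 = 468/23
q_2 = 3 ≤ 15 < 23 = q_3, so the answer is 61/3.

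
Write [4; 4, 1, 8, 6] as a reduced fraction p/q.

Using pₖ = aₖpₖ₋₁ + pₖ₋₂ and qₖ = aₖqₖ₋₁ + qₖ₋₂:
  k=0: a=4, p=4, q=1
  k=1: a=4, p=17, q=4
  k=2: a=1, p=21, q=5
  k=3: a=8, p=185, q=44
  k=4: a=6, p=1131, q=269

1131/269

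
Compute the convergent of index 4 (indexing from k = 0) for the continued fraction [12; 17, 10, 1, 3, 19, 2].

8863/735

Using pₖ = aₖpₖ₋₁ + pₖ₋₂, qₖ = aₖqₖ₋₁ + qₖ₋₂ (with p₋₁=1, p₋₂=0, q₋₁=0, q₋₂=1):
  k=0: a=12, p=12, q=1
  k=1: a=17, p=205, q=17
  k=2: a=10, p=2062, q=171
  k=3: a=1, p=2267, q=188
  k=4: a=3, p=8863, q=735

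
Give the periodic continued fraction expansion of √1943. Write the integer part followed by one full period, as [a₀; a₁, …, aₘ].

[44; 12, 1, 1, 2, 1, 1, 12, 88]

a₀ = ⌊√1943⌋ = 44.
With m₀=0, d₀=1 and mₖ₊₁ = dₖaₖ − mₖ, dₖ₊₁ = (n − mₖ₊₁²)/dₖ, aₖ₊₁ = ⌊(a₀+mₖ₊₁)/dₖ₊₁⌋:
  k=1: m=44, d=7, a=12
  k=2: m=40, d=49, a=1
  k=3: m=9, d=38, a=1
  k=4: m=29, d=29, a=2
  k=5: m=29, d=38, a=1
  k=6: m=9, d=49, a=1
  k=7: m=40, d=7, a=12
  k=8: m=44, d=1, a=88
d=1 and a=2a₀=88 at k=8, so the next step gives (m, d) = (44, 7) again — its k=1 value — and the period has length 8.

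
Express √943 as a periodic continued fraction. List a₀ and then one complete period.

a₀ = ⌊√943⌋ = 30.
With m₀=0, d₀=1 and mₖ₊₁ = dₖaₖ − mₖ, dₖ₊₁ = (n − mₖ₊₁²)/dₖ, aₖ₊₁ = ⌊(a₀+mₖ₊₁)/dₖ₊₁⌋:
  k=1: m=30, d=43, a=1
  k=2: m=13, d=18, a=2
  k=3: m=23, d=23, a=2
  k=4: m=23, d=18, a=2
  k=5: m=13, d=43, a=1
  k=6: m=30, d=1, a=60
d=1 and a=2a₀=60 at k=6, so the next step gives (m, d) = (30, 43) again — its k=1 value — and the period has length 6.

[30; 1, 2, 2, 2, 1, 60]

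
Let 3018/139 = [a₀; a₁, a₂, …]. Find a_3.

3018 = 21·139 + 99   →  a_0 = 21
139 = 1·99 + 40   →  a_1 = 1
99 = 2·40 + 19   →  a_2 = 2
40 = 2·19 + 2   →  a_3 = 2

2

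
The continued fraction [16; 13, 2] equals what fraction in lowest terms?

434/27

Using pₖ = aₖpₖ₋₁ + pₖ₋₂ and qₖ = aₖqₖ₋₁ + qₖ₋₂:
  k=0: a=16, p=16, q=1
  k=1: a=13, p=209, q=13
  k=2: a=2, p=434, q=27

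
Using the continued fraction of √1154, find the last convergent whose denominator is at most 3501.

√1154 = [33; 1, 32, 1, 66, …] (period length 4).
Convergents:
  p_0/q_0 = 33/1
  p_1/q_1 = 34/1
  p_2/q_2 = 1121/33
  p_3/q_3 = 1155/34
  p_4/q_4 = 77351/2277
  p_5/q_5 = 78506/2311
  p_6/q_6 = 2589543/76229
q_5 = 2311 ≤ 3501 < 76229 = q_6, so the answer is 78506/2311.

78506/2311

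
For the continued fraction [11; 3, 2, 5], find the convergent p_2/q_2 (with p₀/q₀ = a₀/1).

Using pₖ = aₖpₖ₋₁ + pₖ₋₂, qₖ = aₖqₖ₋₁ + qₖ₋₂ (with p₋₁=1, p₋₂=0, q₋₁=0, q₋₂=1):
  k=0: a=11, p=11, q=1
  k=1: a=3, p=34, q=3
  k=2: a=2, p=79, q=7

79/7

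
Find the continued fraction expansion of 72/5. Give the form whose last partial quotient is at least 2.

[14; 2, 2]

72 = 14·5 + 2
5 = 2·2 + 1
2 = 2·1 + 0  (stop)
So 72/5 = [14; 2, 2].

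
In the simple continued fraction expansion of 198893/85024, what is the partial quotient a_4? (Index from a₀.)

198893 = 2·85024 + 28845   →  a_0 = 2
85024 = 2·28845 + 27334   →  a_1 = 2
28845 = 1·27334 + 1511   →  a_2 = 1
27334 = 18·1511 + 136   →  a_3 = 18
1511 = 11·136 + 15   →  a_4 = 11

11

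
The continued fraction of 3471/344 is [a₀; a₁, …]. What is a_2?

10

3471 = 10·344 + 31   →  a_0 = 10
344 = 11·31 + 3   →  a_1 = 11
31 = 10·3 + 1   →  a_2 = 10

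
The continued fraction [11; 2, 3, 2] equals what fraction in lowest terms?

183/16

Using pₖ = aₖpₖ₋₁ + pₖ₋₂ and qₖ = aₖqₖ₋₁ + qₖ₋₂:
  k=0: a=11, p=11, q=1
  k=1: a=2, p=23, q=2
  k=2: a=3, p=80, q=7
  k=3: a=2, p=183, q=16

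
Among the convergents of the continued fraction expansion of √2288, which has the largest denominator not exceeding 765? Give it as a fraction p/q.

√2288 = [47; 1, 4, 1, 94, …] (period length 4).
Convergents:
  p_0/q_0 = 47/1
  p_1/q_1 = 48/1
  p_2/q_2 = 239/5
  p_3/q_3 = 287/6
  p_4/q_4 = 27217/569
  p_5/q_5 = 27504/575
  p_6/q_6 = 137233/2869
q_5 = 575 ≤ 765 < 2869 = q_6, so the answer is 27504/575.

27504/575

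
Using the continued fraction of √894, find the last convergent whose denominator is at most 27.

299/10

√894 = [29; 1, 8, 1, 58, …] (period length 4).
Convergents:
  p_0/q_0 = 29/1
  p_1/q_1 = 30/1
  p_2/q_2 = 269/9
  p_3/q_3 = 299/10
  p_4/q_4 = 17611/589
q_3 = 10 ≤ 27 < 589 = q_4, so the answer is 299/10.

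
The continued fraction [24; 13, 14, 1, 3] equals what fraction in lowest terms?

18563/771

Fold from the inside: start with 3/1.
  1 + 1/3 = 4/3
  14 + 3/4 = 59/4
  13 + 4/59 = 771/59
  24 + 59/771 = 18563/771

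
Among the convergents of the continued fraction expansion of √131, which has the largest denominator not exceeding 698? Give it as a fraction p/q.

4727/413

√131 = [11; 2, 4, 11, 4, 2, 22, …] (period length 6).
Convergents:
  p_0/q_0 = 11/1
  p_1/q_1 = 23/2
  p_2/q_2 = 103/9
  p_3/q_3 = 1156/101
  p_4/q_4 = 4727/413
  p_5/q_5 = 10610/927
q_4 = 413 ≤ 698 < 927 = q_5, so the answer is 4727/413.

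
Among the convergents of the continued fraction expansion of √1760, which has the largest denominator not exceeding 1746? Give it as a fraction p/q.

√1760 = [41; 1, 19, 1, 82, …] (period length 4).
Convergents:
  p_0/q_0 = 41/1
  p_1/q_1 = 42/1
  p_2/q_2 = 839/20
  p_3/q_3 = 881/21
  p_4/q_4 = 73081/1742
  p_5/q_5 = 73962/1763
q_4 = 1742 ≤ 1746 < 1763 = q_5, so the answer is 73081/1742.

73081/1742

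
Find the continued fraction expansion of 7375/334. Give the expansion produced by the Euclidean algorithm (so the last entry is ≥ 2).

7375 = 22×334 + 27
334 = 12×27 + 10
27 = 2×10 + 7
10 = 1×7 + 3
7 = 2×3 + 1
3 = 3×1 + 0  (stop)
So 7375/334 = [22; 12, 2, 1, 2, 3].

[22; 12, 2, 1, 2, 3]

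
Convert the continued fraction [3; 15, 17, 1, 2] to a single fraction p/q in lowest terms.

Fold from the inside: start with 2/1.
  1 + 1/2 = 3/2
  17 + 2/3 = 53/3
  15 + 3/53 = 798/53
  3 + 53/798 = 2447/798

2447/798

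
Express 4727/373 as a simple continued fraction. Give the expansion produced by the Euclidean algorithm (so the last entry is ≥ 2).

[12; 1, 2, 17, 2, 3]

4727 = 12*373 + 251
373 = 1*251 + 122
251 = 2*122 + 7
122 = 17*7 + 3
7 = 2*3 + 1
3 = 3*1 + 0  (stop)
So 4727/373 = [12; 1, 2, 17, 2, 3].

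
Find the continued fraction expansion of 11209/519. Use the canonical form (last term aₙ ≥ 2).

11209 = 21×519 + 310
519 = 1×310 + 209
310 = 1×209 + 101
209 = 2×101 + 7
101 = 14×7 + 3
7 = 2×3 + 1
3 = 3×1 + 0  (stop)
So 11209/519 = [21; 1, 1, 2, 14, 2, 3].

[21; 1, 1, 2, 14, 2, 3]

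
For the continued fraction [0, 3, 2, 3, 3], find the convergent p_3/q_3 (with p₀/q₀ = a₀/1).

7/24

Using pₖ = aₖpₖ₋₁ + pₖ₋₂, qₖ = aₖqₖ₋₁ + qₖ₋₂ (with p₋₁=1, p₋₂=0, q₋₁=0, q₋₂=1):
  k=0: a=0, p=0, q=1
  k=1: a=3, p=1, q=3
  k=2: a=2, p=2, q=7
  k=3: a=3, p=7, q=24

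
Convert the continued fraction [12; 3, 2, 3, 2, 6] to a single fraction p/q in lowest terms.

Fold from the inside: start with 6/1.
  2 + 1/6 = 13/6
  3 + 6/13 = 45/13
  2 + 13/45 = 103/45
  3 + 45/103 = 354/103
  12 + 103/354 = 4351/354

4351/354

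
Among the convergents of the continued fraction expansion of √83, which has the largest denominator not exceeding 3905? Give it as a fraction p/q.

13447/1476

√83 = [9; 9, 18, …] (period length 2).
Convergents:
  p_0/q_0 = 9/1
  p_1/q_1 = 82/9
  p_2/q_2 = 1485/163
  p_3/q_3 = 13447/1476
  p_4/q_4 = 243531/26731
q_3 = 1476 ≤ 3905 < 26731 = q_4, so the answer is 13447/1476.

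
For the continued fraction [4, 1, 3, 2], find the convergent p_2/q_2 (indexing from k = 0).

Using pₖ = aₖpₖ₋₁ + pₖ₋₂, qₖ = aₖqₖ₋₁ + qₖ₋₂ (with p₋₁=1, p₋₂=0, q₋₁=0, q₋₂=1):
  k=0: a=4, p=4, q=1
  k=1: a=1, p=5, q=1
  k=2: a=3, p=19, q=4

19/4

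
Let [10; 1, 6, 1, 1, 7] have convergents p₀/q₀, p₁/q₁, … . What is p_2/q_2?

Using pₖ = aₖpₖ₋₁ + pₖ₋₂, qₖ = aₖqₖ₋₁ + qₖ₋₂ (with p₋₁=1, p₋₂=0, q₋₁=0, q₋₂=1):
  k=0: a=10, p=10, q=1
  k=1: a=1, p=11, q=1
  k=2: a=6, p=76, q=7

76/7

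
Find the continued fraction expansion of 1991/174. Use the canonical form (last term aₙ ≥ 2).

1991 = 11×174 + 77
174 = 2×77 + 20
77 = 3×20 + 17
20 = 1×17 + 3
17 = 5×3 + 2
3 = 1×2 + 1
2 = 2×1 + 0  (stop)
So 1991/174 = [11; 2, 3, 1, 5, 1, 2].

[11; 2, 3, 1, 5, 1, 2]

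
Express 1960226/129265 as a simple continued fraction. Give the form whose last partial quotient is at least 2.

[15; 6, 12, 12, 3, 3, 14]

1960226 = 15*129265 + 21251
129265 = 6*21251 + 1759
21251 = 12*1759 + 143
1759 = 12*143 + 43
143 = 3*43 + 14
43 = 3*14 + 1
14 = 14*1 + 0  (stop)
So 1960226/129265 = [15; 6, 12, 12, 3, 3, 14].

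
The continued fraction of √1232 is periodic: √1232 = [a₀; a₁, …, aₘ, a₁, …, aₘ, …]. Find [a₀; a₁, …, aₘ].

a₀ = ⌊√1232⌋ = 35.

[35; 10, 70]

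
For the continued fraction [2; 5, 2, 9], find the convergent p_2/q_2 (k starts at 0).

24/11

Using pₖ = aₖpₖ₋₁ + pₖ₋₂, qₖ = aₖqₖ₋₁ + qₖ₋₂ (with p₋₁=1, p₋₂=0, q₋₁=0, q₋₂=1):
  k=0: a=2, p=2, q=1
  k=1: a=5, p=11, q=5
  k=2: a=2, p=24, q=11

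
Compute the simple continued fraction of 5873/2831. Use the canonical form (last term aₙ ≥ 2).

[2; 13, 2, 2, 1, 1, 17]

5873 = 2×2831 + 211
2831 = 13×211 + 88
211 = 2×88 + 35
88 = 2×35 + 18
35 = 1×18 + 17
18 = 1×17 + 1
17 = 17×1 + 0  (stop)
So 5873/2831 = [2; 13, 2, 2, 1, 1, 17].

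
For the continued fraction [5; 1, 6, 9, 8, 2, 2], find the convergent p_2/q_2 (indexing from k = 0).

Using pₖ = aₖpₖ₋₁ + pₖ₋₂, qₖ = aₖqₖ₋₁ + qₖ₋₂ (with p₋₁=1, p₋₂=0, q₋₁=0, q₋₂=1):
  k=0: a=5, p=5, q=1
  k=1: a=1, p=6, q=1
  k=2: a=6, p=41, q=7

41/7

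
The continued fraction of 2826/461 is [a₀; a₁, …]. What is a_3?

2826 = 6·461 + 60   →  a_0 = 6
461 = 7·60 + 41   →  a_1 = 7
60 = 1·41 + 19   →  a_2 = 1
41 = 2·19 + 3   →  a_3 = 2

2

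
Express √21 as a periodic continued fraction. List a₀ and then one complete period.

[4; 1, 1, 2, 1, 1, 8]

a₀ = ⌊√21⌋ = 4.
With m₀=0, d₀=1 and mₖ₊₁ = dₖaₖ − mₖ, dₖ₊₁ = (n − mₖ₊₁²)/dₖ, aₖ₊₁ = ⌊(a₀+mₖ₊₁)/dₖ₊₁⌋:
  k=1: m=4, d=5, a=1
  k=2: m=1, d=4, a=1
  k=3: m=3, d=3, a=2
  k=4: m=3, d=4, a=1
  k=5: m=1, d=5, a=1
  k=6: m=4, d=1, a=8
d=1 and a=2a₀=8 at k=6, so the next step gives (m, d) = (4, 5) again — its k=1 value — and the period has length 6.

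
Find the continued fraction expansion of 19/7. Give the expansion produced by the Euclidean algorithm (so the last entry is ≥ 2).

[2; 1, 2, 2]

19 = 2*7 + 5
7 = 1*5 + 2
5 = 2*2 + 1
2 = 2*1 + 0  (stop)
So 19/7 = [2; 1, 2, 2].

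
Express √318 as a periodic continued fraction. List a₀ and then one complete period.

[17; 1, 4, 1, 34]

a₀ = ⌊√318⌋ = 17.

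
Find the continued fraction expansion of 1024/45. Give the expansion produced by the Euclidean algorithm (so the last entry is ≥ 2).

1024 = 22*45 + 34
45 = 1*34 + 11
34 = 3*11 + 1
11 = 11*1 + 0  (stop)
So 1024/45 = [22; 1, 3, 11].

[22; 1, 3, 11]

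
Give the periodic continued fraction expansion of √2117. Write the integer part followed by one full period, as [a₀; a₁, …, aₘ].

a₀ = ⌊√2117⌋ = 46.

[46; 92]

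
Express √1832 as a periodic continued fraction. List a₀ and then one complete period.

[42; 1, 4, 21, 4, 1, 84]

a₀ = ⌊√1832⌋ = 42.
With m₀=0, d₀=1 and mₖ₊₁ = dₖaₖ − mₖ, dₖ₊₁ = (n − mₖ₊₁²)/dₖ, aₖ₊₁ = ⌊(a₀+mₖ₊₁)/dₖ₊₁⌋:
  k=1: m=42, d=68, a=1
  k=2: m=26, d=17, a=4
  k=3: m=42, d=4, a=21
  k=4: m=42, d=17, a=4
  k=5: m=26, d=68, a=1
  k=6: m=42, d=1, a=84
d=1 and a=2a₀=84 at k=6, so the next step gives (m, d) = (42, 68) again — its k=1 value — and the period has length 6.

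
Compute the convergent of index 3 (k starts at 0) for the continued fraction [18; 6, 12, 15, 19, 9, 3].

Using pₖ = aₖpₖ₋₁ + pₖ₋₂, qₖ = aₖqₖ₋₁ + qₖ₋₂ (with p₋₁=1, p₋₂=0, q₋₁=0, q₋₂=1):
  k=0: a=18, p=18, q=1
  k=1: a=6, p=109, q=6
  k=2: a=12, p=1326, q=73
  k=3: a=15, p=19999, q=1101

19999/1101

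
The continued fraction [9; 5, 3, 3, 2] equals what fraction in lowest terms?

1121/122

Fold from the inside: start with 2/1.
  3 + 1/2 = 7/2
  3 + 2/7 = 23/7
  5 + 7/23 = 122/23
  9 + 23/122 = 1121/122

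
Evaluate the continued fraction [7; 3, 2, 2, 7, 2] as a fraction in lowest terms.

1962/269

Fold from the inside: start with 2/1.
  7 + 1/2 = 15/2
  2 + 2/15 = 32/15
  2 + 15/32 = 79/32
  3 + 32/79 = 269/79
  7 + 79/269 = 1962/269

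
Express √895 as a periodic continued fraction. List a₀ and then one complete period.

[29; 1, 10, 1, 58]

a₀ = ⌊√895⌋ = 29.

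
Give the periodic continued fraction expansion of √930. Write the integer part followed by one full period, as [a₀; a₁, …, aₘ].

[30; 2, 60]

a₀ = ⌊√930⌋ = 30.
With m₀=0, d₀=1 and mₖ₊₁ = dₖaₖ − mₖ, dₖ₊₁ = (n − mₖ₊₁²)/dₖ, aₖ₊₁ = ⌊(a₀+mₖ₊₁)/dₖ₊₁⌋:
  k=1: m=30, d=30, a=2
  k=2: m=30, d=1, a=60
d=1 and a=2a₀=60 at k=2, so the next step gives (m, d) = (30, 30) again — its k=1 value — and the period has length 2.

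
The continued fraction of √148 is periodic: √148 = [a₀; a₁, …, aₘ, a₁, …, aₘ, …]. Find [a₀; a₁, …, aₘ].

a₀ = ⌊√148⌋ = 12.
With m₀=0, d₀=1 and mₖ₊₁ = dₖaₖ − mₖ, dₖ₊₁ = (n − mₖ₊₁²)/dₖ, aₖ₊₁ = ⌊(a₀+mₖ₊₁)/dₖ₊₁⌋:
  k=1: m=12, d=4, a=6
  k=2: m=12, d=1, a=24
d=1 and a=2a₀=24 at k=2, so the next step gives (m, d) = (12, 4) again — its k=1 value — and the period has length 2.

[12; 6, 24]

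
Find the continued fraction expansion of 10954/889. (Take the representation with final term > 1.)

[12; 3, 9, 4, 2, 3]

10954 = 12×889 + 286
889 = 3×286 + 31
286 = 9×31 + 7
31 = 4×7 + 3
7 = 2×3 + 1
3 = 3×1 + 0  (stop)
So 10954/889 = [12; 3, 9, 4, 2, 3].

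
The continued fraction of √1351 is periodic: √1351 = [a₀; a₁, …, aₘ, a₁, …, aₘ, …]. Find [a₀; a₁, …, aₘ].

[36; 1, 3, 10, 3, 1, 72]

a₀ = ⌊√1351⌋ = 36.
With m₀=0, d₀=1 and mₖ₊₁ = dₖaₖ − mₖ, dₖ₊₁ = (n − mₖ₊₁²)/dₖ, aₖ₊₁ = ⌊(a₀+mₖ₊₁)/dₖ₊₁⌋:
  k=1: m=36, d=55, a=1
  k=2: m=19, d=18, a=3
  k=3: m=35, d=7, a=10
  k=4: m=35, d=18, a=3
  k=5: m=19, d=55, a=1
  k=6: m=36, d=1, a=72
d=1 and a=2a₀=72 at k=6, so the next step gives (m, d) = (36, 55) again — its k=1 value — and the period has length 6.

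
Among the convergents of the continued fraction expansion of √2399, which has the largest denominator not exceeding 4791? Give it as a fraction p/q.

√2399 = [48; 1, 47, 1, 96, …] (period length 4).
Convergents:
  p_0/q_0 = 48/1
  p_1/q_1 = 49/1
  p_2/q_2 = 2351/48
  p_3/q_3 = 2400/49
  p_4/q_4 = 232751/4752
  p_5/q_5 = 235151/4801
q_4 = 4752 ≤ 4791 < 4801 = q_5, so the answer is 232751/4752.

232751/4752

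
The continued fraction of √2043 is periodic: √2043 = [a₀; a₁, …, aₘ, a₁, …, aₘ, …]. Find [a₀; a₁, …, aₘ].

[45; 5, 90]

a₀ = ⌊√2043⌋ = 45.
With m₀=0, d₀=1 and mₖ₊₁ = dₖaₖ − mₖ, dₖ₊₁ = (n − mₖ₊₁²)/dₖ, aₖ₊₁ = ⌊(a₀+mₖ₊₁)/dₖ₊₁⌋:
  k=1: m=45, d=18, a=5
  k=2: m=45, d=1, a=90
d=1 and a=2a₀=90 at k=2, so the next step gives (m, d) = (45, 18) again — its k=1 value — and the period has length 2.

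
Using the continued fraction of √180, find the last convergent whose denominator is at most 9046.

√180 = [13; 2, 2, 2, 26, …] (period length 4).
Convergents:
  p_0/q_0 = 13/1
  p_1/q_1 = 27/2
  p_2/q_2 = 67/5
  p_3/q_3 = 161/12
  p_4/q_4 = 4253/317
  p_5/q_5 = 8667/646
  p_6/q_6 = 21587/1609
  p_7/q_7 = 51841/3864
  p_8/q_8 = 1369453/102073
q_7 = 3864 ≤ 9046 < 102073 = q_8, so the answer is 51841/3864.

51841/3864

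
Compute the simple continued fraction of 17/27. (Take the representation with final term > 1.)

[0; 1, 1, 1, 2, 3]

17 = 0*27 + 17
27 = 1*17 + 10
17 = 1*10 + 7
10 = 1*7 + 3
7 = 2*3 + 1
3 = 3*1 + 0  (stop)
So 17/27 = [0; 1, 1, 1, 2, 3].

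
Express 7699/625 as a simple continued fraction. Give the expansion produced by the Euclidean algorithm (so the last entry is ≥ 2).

7699 = 12·625 + 199
625 = 3·199 + 28
199 = 7·28 + 3
28 = 9·3 + 1
3 = 3·1 + 0  (stop)
So 7699/625 = [12; 3, 7, 9, 3].

[12; 3, 7, 9, 3]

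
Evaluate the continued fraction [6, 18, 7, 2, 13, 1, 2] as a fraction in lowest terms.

69834/11533

Fold from the inside: start with 2/1.
  1 + 1/2 = 3/2
  13 + 2/3 = 41/3
  2 + 3/41 = 85/41
  7 + 41/85 = 636/85
  18 + 85/636 = 11533/636
  6 + 636/11533 = 69834/11533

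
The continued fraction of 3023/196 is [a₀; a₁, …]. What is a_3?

3023 = 15·196 + 83   →  a_0 = 15
196 = 2·83 + 30   →  a_1 = 2
83 = 2·30 + 23   →  a_2 = 2
30 = 1·23 + 7   →  a_3 = 1

1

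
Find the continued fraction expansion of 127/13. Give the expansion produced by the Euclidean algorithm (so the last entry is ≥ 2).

[9; 1, 3, 3]

127 = 9×13 + 10
13 = 1×10 + 3
10 = 3×3 + 1
3 = 3×1 + 0  (stop)
So 127/13 = [9; 1, 3, 3].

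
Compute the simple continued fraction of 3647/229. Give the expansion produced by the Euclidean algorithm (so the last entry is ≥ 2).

3647 = 15*229 + 212
229 = 1*212 + 17
212 = 12*17 + 8
17 = 2*8 + 1
8 = 8*1 + 0  (stop)
So 3647/229 = [15; 1, 12, 2, 8].

[15; 1, 12, 2, 8]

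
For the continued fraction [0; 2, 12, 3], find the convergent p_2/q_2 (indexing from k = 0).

Using pₖ = aₖpₖ₋₁ + pₖ₋₂, qₖ = aₖqₖ₋₁ + qₖ₋₂ (with p₋₁=1, p₋₂=0, q₋₁=0, q₋₂=1):
  k=0: a=0, p=0, q=1
  k=1: a=2, p=1, q=2
  k=2: a=12, p=12, q=25

12/25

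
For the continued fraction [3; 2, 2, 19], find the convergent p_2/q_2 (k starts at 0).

Using pₖ = aₖpₖ₋₁ + pₖ₋₂, qₖ = aₖqₖ₋₁ + qₖ₋₂ (with p₋₁=1, p₋₂=0, q₋₁=0, q₋₂=1):
  k=0: a=3, p=3, q=1
  k=1: a=2, p=7, q=2
  k=2: a=2, p=17, q=5

17/5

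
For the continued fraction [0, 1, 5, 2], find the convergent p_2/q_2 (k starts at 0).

Using pₖ = aₖpₖ₋₁ + pₖ₋₂, qₖ = aₖqₖ₋₁ + qₖ₋₂ (with p₋₁=1, p₋₂=0, q₋₁=0, q₋₂=1):
  k=0: a=0, p=0, q=1
  k=1: a=1, p=1, q=1
  k=2: a=5, p=5, q=6

5/6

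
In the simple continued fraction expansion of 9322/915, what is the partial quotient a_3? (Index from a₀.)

7

9322 = 10·915 + 172   →  a_0 = 10
915 = 5·172 + 55   →  a_1 = 5
172 = 3·55 + 7   →  a_2 = 3
55 = 7·7 + 6   →  a_3 = 7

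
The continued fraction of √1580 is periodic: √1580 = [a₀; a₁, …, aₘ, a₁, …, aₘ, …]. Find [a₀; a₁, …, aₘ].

[39; 1, 2, 1, 78]

a₀ = ⌊√1580⌋ = 39.
With m₀=0, d₀=1 and mₖ₊₁ = dₖaₖ − mₖ, dₖ₊₁ = (n − mₖ₊₁²)/dₖ, aₖ₊₁ = ⌊(a₀+mₖ₊₁)/dₖ₊₁⌋:
  k=1: m=39, d=59, a=1
  k=2: m=20, d=20, a=2
  k=3: m=20, d=59, a=1
  k=4: m=39, d=1, a=78
d=1 and a=2a₀=78 at k=4, so the next step gives (m, d) = (39, 59) again — its k=1 value — and the period has length 4.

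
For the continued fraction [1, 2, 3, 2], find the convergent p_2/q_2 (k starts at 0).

10/7

Using pₖ = aₖpₖ₋₁ + pₖ₋₂, qₖ = aₖqₖ₋₁ + qₖ₋₂ (with p₋₁=1, p₋₂=0, q₋₁=0, q₋₂=1):
  k=0: a=1, p=1, q=1
  k=1: a=2, p=3, q=2
  k=2: a=3, p=10, q=7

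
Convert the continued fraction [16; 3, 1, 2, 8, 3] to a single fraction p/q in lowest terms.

Using pₖ = aₖpₖ₋₁ + pₖ₋₂ and qₖ = aₖqₖ₋₁ + qₖ₋₂:
  k=0: a=16, p=16, q=1
  k=1: a=3, p=49, q=3
  k=2: a=1, p=65, q=4
  k=3: a=2, p=179, q=11
  k=4: a=8, p=1497, q=92
  k=5: a=3, p=4670, q=287

4670/287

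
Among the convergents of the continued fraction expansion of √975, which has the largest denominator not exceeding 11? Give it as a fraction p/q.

√975 = [31; 4, 2, 4, 62, …] (period length 4).
Convergents:
  p_0/q_0 = 31/1
  p_1/q_1 = 125/4
  p_2/q_2 = 281/9
  p_3/q_3 = 1249/40
q_2 = 9 ≤ 11 < 40 = q_3, so the answer is 281/9.

281/9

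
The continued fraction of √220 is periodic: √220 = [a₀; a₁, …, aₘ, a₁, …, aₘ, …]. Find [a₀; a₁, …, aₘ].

a₀ = ⌊√220⌋ = 14.
With m₀=0, d₀=1 and mₖ₊₁ = dₖaₖ − mₖ, dₖ₊₁ = (n − mₖ₊₁²)/dₖ, aₖ₊₁ = ⌊(a₀+mₖ₊₁)/dₖ₊₁⌋:
  k=1: m=14, d=24, a=1
  k=2: m=10, d=5, a=4
  k=3: m=10, d=24, a=1
  k=4: m=14, d=1, a=28
d=1 and a=2a₀=28 at k=4, so the next step gives (m, d) = (14, 24) again — its k=1 value — and the period has length 4.

[14; 1, 4, 1, 28]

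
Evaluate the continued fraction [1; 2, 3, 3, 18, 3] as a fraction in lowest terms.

1845/1286

Using pₖ = aₖpₖ₋₁ + pₖ₋₂ and qₖ = aₖqₖ₋₁ + qₖ₋₂:
  k=0: a=1, p=1, q=1
  k=1: a=2, p=3, q=2
  k=2: a=3, p=10, q=7
  k=3: a=3, p=33, q=23
  k=4: a=18, p=604, q=421
  k=5: a=3, p=1845, q=1286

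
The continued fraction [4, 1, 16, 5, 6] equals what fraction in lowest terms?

2634/533

Fold from the inside: start with 6/1.
  5 + 1/6 = 31/6
  16 + 6/31 = 502/31
  1 + 31/502 = 533/502
  4 + 502/533 = 2634/533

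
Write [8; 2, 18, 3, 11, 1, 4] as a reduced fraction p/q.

58151/6852

Fold from the inside: start with 4/1.
  1 + 1/4 = 5/4
  11 + 4/5 = 59/5
  3 + 5/59 = 182/59
  18 + 59/182 = 3335/182
  2 + 182/3335 = 6852/3335
  8 + 3335/6852 = 58151/6852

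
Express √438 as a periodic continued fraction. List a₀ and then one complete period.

a₀ = ⌊√438⌋ = 20.

[20; 1, 12, 1, 40]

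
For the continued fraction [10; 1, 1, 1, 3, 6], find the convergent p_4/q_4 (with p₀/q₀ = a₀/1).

Using pₖ = aₖpₖ₋₁ + pₖ₋₂, qₖ = aₖqₖ₋₁ + qₖ₋₂ (with p₋₁=1, p₋₂=0, q₋₁=0, q₋₂=1):
  k=0: a=10, p=10, q=1
  k=1: a=1, p=11, q=1
  k=2: a=1, p=21, q=2
  k=3: a=1, p=32, q=3
  k=4: a=3, p=117, q=11

117/11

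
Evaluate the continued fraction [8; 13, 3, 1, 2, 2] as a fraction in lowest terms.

Using pₖ = aₖpₖ₋₁ + pₖ₋₂ and qₖ = aₖqₖ₋₁ + qₖ₋₂:
  k=0: a=8, p=8, q=1
  k=1: a=13, p=105, q=13
  k=2: a=3, p=323, q=40
  k=3: a=1, p=428, q=53
  k=4: a=2, p=1179, q=146
  k=5: a=2, p=2786, q=345

2786/345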